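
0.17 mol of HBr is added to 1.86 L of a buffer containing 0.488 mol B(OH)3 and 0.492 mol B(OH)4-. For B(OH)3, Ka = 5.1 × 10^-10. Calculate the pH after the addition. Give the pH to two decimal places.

pH = 8.98

After neutralization: n(B(OH)3) = 0.658 mol, n(B(OH)4-) = 0.322 mol.
pKa = −log(5.1 × 10^-10) = 9.292
pH = pKa + log([A⁻]/[HA]) = 9.292 + log(0.322/0.658) = 9.292 -0.310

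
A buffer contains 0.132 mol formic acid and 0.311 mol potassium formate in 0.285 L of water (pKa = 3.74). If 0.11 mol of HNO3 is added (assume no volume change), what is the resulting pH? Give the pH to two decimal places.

pH = 3.66

After neutralization: n(HCOOH) = 0.242 mol, n(HCOO-) = 0.201 mol.
Henderson–Hasselbalch with mole ratio 0.201/0.242: pH = 3.74 + (-0.081)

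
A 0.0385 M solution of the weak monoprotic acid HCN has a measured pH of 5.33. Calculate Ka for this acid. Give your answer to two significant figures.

Ka = 5.7 × 10^-10

[H+] = 10^(-5.33) = 4.68 × 10^-6 M
At equilibrium [HA] = 0.0385 − 4.68 × 10^-6 = 3.85 × 10^-2 M
Ka = [H+][A-]/[HA] = (4.68 × 10^-6)² / 3.85 × 10^-2 = 5.7 × 10^-10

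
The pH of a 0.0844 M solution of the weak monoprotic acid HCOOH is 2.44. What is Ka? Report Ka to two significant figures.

[H+] = 10^(-2.44) = 3.63 × 10^-3 M
At equilibrium [HA] = 0.0844 − 3.63 × 10^-3 = 8.08 × 10^-2 M
Ka = [H+][A-]/[HA] = (3.63 × 10^-3)² / 8.08 × 10^-2 = 1.6 × 10^-4

Ka = 1.6 × 10^-4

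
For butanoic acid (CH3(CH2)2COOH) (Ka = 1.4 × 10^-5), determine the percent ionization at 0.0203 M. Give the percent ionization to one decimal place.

2.6%

CH3(CH2)2COOH ⇌ CH3(CH2)2COO- + H+; let x = [H+] at equilibrium.
x ≈ √(Ka·C₀) = √(1.4 × 10^-5 × 0.0203) = 5.33 × 10^-4 M
Fraction ionized = 5.33 × 10^-4 / 0.0203 = 0.0263 → 2.6%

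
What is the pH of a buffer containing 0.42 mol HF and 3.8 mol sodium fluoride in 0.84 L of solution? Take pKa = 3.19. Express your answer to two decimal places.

pH = 4.15

pH = pKa + log([A⁻]/[HA]) = 3.19 + log(3.8/0.42)
pH = 3.19 + (+0.957) = 4.15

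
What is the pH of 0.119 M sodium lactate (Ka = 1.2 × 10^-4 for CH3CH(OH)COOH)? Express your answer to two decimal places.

CH3CH(OH)COO- is the conjugate base of the weak acid CH3CH(OH)COOH.
Kb = Kw/Ka = 1.0×10^-14 / 1.2 × 10^-4 = 8.33 × 10^-11
Kb = x²/(0.119 − x) = 8.33 × 10^-11
Since Kb ≪ C₀, x ≈ √(Kb·C₀) = 3.15 × 10^-6 M.
(x/C₀ = 0.0026% < 5%, so the approximation holds.)
pOH = −log(3.15 × 10^-6) = 5.50; pH = 14.00 − 5.50 = 8.50

pH = 8.50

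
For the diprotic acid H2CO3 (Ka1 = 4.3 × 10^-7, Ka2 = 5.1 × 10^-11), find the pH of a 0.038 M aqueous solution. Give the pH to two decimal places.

pH = 3.89

Ka1 ≫ Ka2, so treat the first dissociation as the only significant source of H+.
Ka1 = x²/(0.038 − x) = 4.3 × 10^-7
x ≈ √(4.3 × 10^-7 × 0.038) = 1.28 × 10^-4 M
pH = −log(1.28 × 10^-4) = 3.89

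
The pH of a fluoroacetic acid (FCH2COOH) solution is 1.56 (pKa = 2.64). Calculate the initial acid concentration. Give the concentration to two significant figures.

C₀ = 3.6 × 10^-1 M

[H+] = 10^(-1.56) = 2.75 × 10^-2 M = x
Ka = 10^(−2.64) = 2.29 × 10^-3
Ka = x²/(C₀ − x) ⇒ C₀ = x + x²/Ka
C₀ = 2.75 × 10^-2 + (2.75 × 10^-2)²/(2.29 × 10^-3) = 3.58 × 10^-1 M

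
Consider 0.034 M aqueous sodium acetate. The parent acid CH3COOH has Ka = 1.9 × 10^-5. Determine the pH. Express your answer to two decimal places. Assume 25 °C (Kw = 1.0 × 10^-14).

CH3COO- is the conjugate base of the weak acid CH3COOH.
Kb = Kw/Ka = 1.0×10^-14 / 1.9 × 10^-5 = 5.26 × 10^-10
Kb = [OH-]²/(0.034 − [OH-]) = 5.26 × 10^-10
Since Kb ≪ C₀, [OH-] ≈ √(Kb·C₀) = 4.23 × 10^-6 M.
([OH-]/C₀ = 0.012% < 5%, so the approximation holds.)
pOH = 5.37, so pH = 14.00 − pOH = 8.63

pH = 8.63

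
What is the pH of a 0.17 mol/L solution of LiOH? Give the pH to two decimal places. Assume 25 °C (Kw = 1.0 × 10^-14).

LiOH is a strong base; [OH-] = 0.17 M.
pOH = -log(0.17) = 0.77
pH = 14.00 - 0.77 = 13.23

pH = 13.23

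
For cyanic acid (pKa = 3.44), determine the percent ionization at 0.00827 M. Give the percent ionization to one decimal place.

18.9%

HOCN ⇌ OCN- + H+; let x = [H+] at equilibrium.
Ka = 10^(−3.44) = 3.63 × 10^-4
Solve x² + 0.000363x − 3e-06 = 0 → x = 1.56 × 10^-3 M
Fraction ionized = 1.56 × 10^-3 / 0.00827 = 0.1886 → 18.9%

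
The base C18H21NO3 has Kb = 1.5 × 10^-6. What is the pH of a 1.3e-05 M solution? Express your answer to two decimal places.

C18H21NO3 + H2O ⇌ C18H22NO3+ + OH-
Kb = [OH-]²/(1.3e-05 − [OH-]) = 1.5 × 10^-6
Here C₀/Kb ≈ 8.67, so the small-[OH-] approximation fails. Use the quadratic:
[OH-] = (−Kb + √(Kb² + 4·Kb·C₀))/2 = 3.73 × 10^-6 M
pOH = 5.43, so pH = 14.00 − pOH = 8.57

pH = 8.57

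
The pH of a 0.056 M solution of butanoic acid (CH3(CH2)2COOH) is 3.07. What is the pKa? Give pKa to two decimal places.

[H+] = 10^(-3.07) = 8.51 × 10^-4 M
At equilibrium [HA] = 0.056 − 8.51 × 10^-4 = 5.51 × 10^-2 M
Ka = [H+][A-]/[HA] = (8.51 × 10^-4)² / 5.51 × 10^-2 = 1.31 × 10^-5
pKa = -log(1.31 × 10^-5) = 4.88

pKa = 4.88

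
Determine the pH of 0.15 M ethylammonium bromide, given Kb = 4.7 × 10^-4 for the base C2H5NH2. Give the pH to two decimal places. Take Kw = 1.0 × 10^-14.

C2H5NH3+ is the conjugate acid of the weak base C2H5NH2.
Ka = Kw/Kb = 1.0×10^-14 / 4.7 × 10^-4 = 2.13 × 10^-11
Ka = [H+]²/(0.15 − [H+]) = 2.13 × 10^-11
Since Ka ≪ C₀, [H+] ≈ √(Ka·C₀) = 1.79 × 10^-6 M.
pH = −log[H+] = −log(1.79 × 10^-6) = 5.75

pH = 5.75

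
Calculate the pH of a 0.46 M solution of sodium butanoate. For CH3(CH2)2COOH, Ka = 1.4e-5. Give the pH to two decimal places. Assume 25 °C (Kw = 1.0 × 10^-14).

CH3(CH2)2COO- is the conjugate base of the weak acid CH3(CH2)2COOH.
Kb = Kw/Ka = 1.0×10^-14 / 1.4 × 10^-5 = 7.14 × 10^-10
From the ICE table, Kb = x²/(0.46 − x) = 7.14 × 10^-10.
Neglecting x in the denominator: x = √(7.14 × 10^-10 × 0.46) = 1.81 × 10^-5 M
Check: 0.0039% ionized — well under 5%, approximation valid.
pOH = 4.74, so pH = 14.00 − pOH = 9.26

pH = 9.26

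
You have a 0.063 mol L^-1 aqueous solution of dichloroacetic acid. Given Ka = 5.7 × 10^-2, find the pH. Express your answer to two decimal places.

pH = 1.42

Cl2CHCOOH ⇌ Cl2CHCOO- + H+
Ka = x²/(0.063 − x) = 5.7 × 10^-2
The 5% rule fails; solving x² + Ka·x − Ka·C₀ = 0 exactly:
x = (−Ka + √(Ka² + 4·Ka·C₀))/2 = 3.79 × 10^-2 M
pH = −log(3.79 × 10^-2) = 1.42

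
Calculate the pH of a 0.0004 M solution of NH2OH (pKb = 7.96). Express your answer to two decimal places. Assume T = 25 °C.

pH = 8.32

NH2OH + H2O ⇌ NH3OH+ + OH-
Kb = 10^(−7.96) = 1.10 × 10^-8
From the ICE table, Kb = [OH-]²/(0.0004 − [OH-]) = 1.10 × 10^-8.
Assume [OH-] ≪ 0.0004: [OH-] ≈ √(1.10 × 10^-8 × 0.0004) = 2.10 × 10^-6 M
pOH = −log(2.10 × 10^-6) = 5.68; pH = 14.00 − 5.68 = 8.32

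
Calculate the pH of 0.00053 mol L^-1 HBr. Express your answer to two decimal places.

HBr is a strong acid and dissociates completely, so [H+] = 0.00053 M.
pH = -log(0.00053) = 3.28

pH = 3.28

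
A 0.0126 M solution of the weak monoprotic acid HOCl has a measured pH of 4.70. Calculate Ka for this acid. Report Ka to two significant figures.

Ka = 3.2 × 10^-8

[H+] = 10^(-4.70) = 2.00 × 10^-5 M
At equilibrium [HA] = 0.0126 − 2.00 × 10^-5 = 1.26 × 10^-2 M
Ka = [H+][A-]/[HA] = (2.00 × 10^-5)² / 1.26 × 10^-2 = 3.2 × 10^-8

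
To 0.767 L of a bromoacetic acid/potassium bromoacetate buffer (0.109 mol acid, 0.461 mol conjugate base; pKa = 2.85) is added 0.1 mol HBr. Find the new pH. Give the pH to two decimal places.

pH = 3.09

After neutralization: n(BrCH2COOH) = 0.209 mol, n(BrCH2COO-) = 0.361 mol.
pH = pKa + log([A⁻]/[HA]) = 2.85 + log(0.361/0.209) = 2.85 +0.237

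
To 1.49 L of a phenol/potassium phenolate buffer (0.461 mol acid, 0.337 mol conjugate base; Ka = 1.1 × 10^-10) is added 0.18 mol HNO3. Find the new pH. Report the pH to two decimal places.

After neutralization: n(C6H5OH) = 0.641 mol, n(C6H5O-) = 0.157 mol.
pKa = −log(1.1 × 10^-10) = 9.959
pH = pKa + log([A⁻]/[HA]) = 9.959 + log(0.157/0.641) = 9.959 -0.611

pH = 9.35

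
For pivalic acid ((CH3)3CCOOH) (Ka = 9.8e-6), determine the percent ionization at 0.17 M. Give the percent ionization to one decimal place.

0.8%

(CH3)3CCOOH ⇌ (CH3)3CCOO- + H+; let x = [H+] at equilibrium.
x ≈ √(Ka·C₀) = √(9.8 × 10^-6 × 0.17) = 1.29 × 10^-3 M
Fraction ionized = 1.29 × 10^-3 / 0.17 = 0.0076 → 0.8%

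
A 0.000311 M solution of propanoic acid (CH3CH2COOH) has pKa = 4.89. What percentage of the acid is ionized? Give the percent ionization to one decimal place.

18.4%

CH3CH2COOH ⇌ CH3CH2COO- + H+; let x = [H+] at equilibrium.
Ka = 10^(−4.89) = 1.29 × 10^-5
Ka = x²/(C₀ − x); solving the quadratic gives x = 5.72 × 10^-5 M.
Fraction ionized = 5.72 × 10^-5 / 0.000311 = 0.1839 → 18.4%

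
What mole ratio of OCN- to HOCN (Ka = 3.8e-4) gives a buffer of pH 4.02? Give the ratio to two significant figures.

ratio = 4.0

pKa = -log(3.8 × 10^-4) = 3.420
pH = pKa + log(r) ⇒ log(r) = 4.02 − 3.420 = +0.600
r = [OCN-]/[HOCN] = 10^(+0.600) = 3.98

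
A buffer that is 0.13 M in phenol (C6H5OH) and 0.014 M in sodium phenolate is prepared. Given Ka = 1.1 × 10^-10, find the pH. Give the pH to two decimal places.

pH = 8.99

pKa = −log(1.1 × 10^-10) = 9.959
Using pH = pKa + log([base]/[acid]) with [base]/[acid] = 0.014/0.13:
pH = 9.959 + (-0.968) = 8.99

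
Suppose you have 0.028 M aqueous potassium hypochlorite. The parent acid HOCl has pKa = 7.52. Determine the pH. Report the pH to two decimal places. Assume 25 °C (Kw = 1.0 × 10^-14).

OCl- is the conjugate base of the weak acid HOCl.
Ka = 10^(−7.52) = 3.02 × 10^-8
Kb = Kw/Ka = 1.0×10^-14 / 3.02 × 10^-8 = 3.31 × 10^-7
From the ICE table, Kb = [OH-]²/(0.028 − [OH-]) = 3.31 × 10^-7.
Assume [OH-] ≪ 0.028: [OH-] ≈ √(3.31 × 10^-7 × 0.028) = 9.63 × 10^-5 M
Check: 0.34% ionized — well under 5%, approximation valid.
pOH = 4.02, so pH = 14.00 − pOH = 9.98

pH = 9.98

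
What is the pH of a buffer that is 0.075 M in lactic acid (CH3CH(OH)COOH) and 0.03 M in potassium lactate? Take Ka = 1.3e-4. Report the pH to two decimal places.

pH = 3.49

pKa = −log(1.3 × 10^-4) = 3.886
Using pH = pKa + log([base]/[acid]) with [base]/[acid] = 0.03/0.075:
pH = 3.886 + (-0.398) = 3.49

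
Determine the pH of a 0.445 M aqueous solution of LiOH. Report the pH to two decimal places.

LiOH is a strong base; [OH-] = 0.445 M.
pOH = -log(0.445) = 0.35
pH = 14.00 - 0.35 = 13.65

pH = 13.65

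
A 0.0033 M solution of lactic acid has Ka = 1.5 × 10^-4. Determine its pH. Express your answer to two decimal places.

pH = 3.20

CH3CH(OH)COOH ⇌ CH3CH(OH)COO- + H+
Ka = x²/(0.0033 − x) = 1.5 × 10^-4
The 5% rule fails; solving x² + Ka·x − Ka·C₀ = 0 exactly:
x = [−0.00015 + √(0.00015² + 1.98e-06)]/2 = 6.33 × 10^-4 M
pH = −log(6.33 × 10^-4) = 3.20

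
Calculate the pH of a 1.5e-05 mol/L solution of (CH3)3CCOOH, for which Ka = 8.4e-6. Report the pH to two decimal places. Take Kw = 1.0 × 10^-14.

(CH3)3CCOOH ⇌ (CH3)3CCOO- + H+
Ka = x²/(1.5e-05 − x) = 8.4 × 10^-6
The 5% rule fails; solving x² + Ka·x − Ka·C₀ = 0 exactly:
x = (−Ka + √(Ka² + 4·Ka·C₀))/2 = 7.78 × 10^-6 M
pH = −log(7.78 × 10^-6) = 5.11

pH = 5.11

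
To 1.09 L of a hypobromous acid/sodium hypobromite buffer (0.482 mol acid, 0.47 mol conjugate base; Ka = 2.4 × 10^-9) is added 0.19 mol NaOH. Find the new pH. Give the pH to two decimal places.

OH- converts HOBr to OBr-: HOBr → 0.292 mol, OBr- → 0.66 mol.
pKa = −log(2.4 × 10^-9) = 8.620
pH = pKa + log(n_OBr-/n_HOBr) = 8.620 + log(0.66/0.292) = 8.620 + (+0.354)

pH = 8.97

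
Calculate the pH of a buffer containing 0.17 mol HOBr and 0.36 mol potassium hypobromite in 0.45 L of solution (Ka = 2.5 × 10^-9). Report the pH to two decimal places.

pKa = −log(2.5 × 10^-9) = 8.602
Henderson–Hasselbalch: pH = pKa + log([OBr-]/[HOBr]) = 8.602 + log(0.36/0.17)
pH = 8.602 + (+0.326) = 8.93

pH = 8.93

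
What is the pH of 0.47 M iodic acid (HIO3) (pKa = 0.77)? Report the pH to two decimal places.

HIO3 ⇌ IO3- + H+
Ka = 10^(−0.77) = 1.70 × 10^-1
Ka = [H+]²/(0.47 − [H+]) = 1.70 × 10^-1
Here C₀/Ka ≈ 2.76, so the small-[H+] approximation fails. Use the quadratic:
[H+] = (−Ka + √(Ka² + 4·Ka·C₀))/2 = 2.10 × 10^-1 M
pH = −log[H+] = −log(2.10 × 10^-1) = 0.68

pH = 0.68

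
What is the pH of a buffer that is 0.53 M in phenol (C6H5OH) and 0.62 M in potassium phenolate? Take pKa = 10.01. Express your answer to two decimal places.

pH = 10.08

Using pH = pKa + log([base]/[acid]) with [base]/[acid] = 0.62/0.53:
pH = 10.01 + (+0.068) = 10.08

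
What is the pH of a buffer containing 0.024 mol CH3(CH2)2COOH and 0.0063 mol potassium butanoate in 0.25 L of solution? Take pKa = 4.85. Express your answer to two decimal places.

Henderson–Hasselbalch: pH = pKa + log([CH3(CH2)2COO-]/[CH3(CH2)2COOH]) = 4.85 + log(0.0063/0.024)
pH = 4.85 + (-0.581) = 4.27

pH = 4.27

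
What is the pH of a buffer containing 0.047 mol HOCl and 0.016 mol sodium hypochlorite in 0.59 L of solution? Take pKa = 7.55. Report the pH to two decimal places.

Using pH = pKa + log([base]/[acid]) with [base]/[acid] = 0.016/0.047:
pH = 7.55 + (-0.468) = 7.08

pH = 7.08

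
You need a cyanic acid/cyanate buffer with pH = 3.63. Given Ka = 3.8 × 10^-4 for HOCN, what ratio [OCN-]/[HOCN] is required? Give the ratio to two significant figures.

pKa = -log(3.8 × 10^-4) = 3.420
pH = pKa + log(r) ⇒ log(r) = 3.63 − 3.420 = +0.210
r = [OCN-]/[HOCN] = 10^(+0.210) = 1.62

ratio = 1.6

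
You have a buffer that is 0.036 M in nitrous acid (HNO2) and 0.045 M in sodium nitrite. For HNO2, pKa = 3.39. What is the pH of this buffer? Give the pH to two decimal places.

pH = 3.49

Henderson–Hasselbalch: pH = pKa + log([NO2-]/[HNO2]) = 3.39 + log(0.045/0.036)
pH = 3.39 + (+0.097) = 3.49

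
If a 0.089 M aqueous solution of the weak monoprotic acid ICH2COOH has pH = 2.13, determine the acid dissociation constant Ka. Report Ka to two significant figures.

[H+] = 10^(-2.13) = 7.41 × 10^-3 M
At equilibrium [HA] = 0.089 − 7.41 × 10^-3 = 8.16 × 10^-2 M
Ka = [H+][A-]/[HA] = (7.41 × 10^-3)² / 8.16 × 10^-2 = 6.7 × 10^-4

Ka = 6.7 × 10^-4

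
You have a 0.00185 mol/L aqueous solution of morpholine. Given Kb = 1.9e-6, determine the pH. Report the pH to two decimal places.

pH = 9.77

C4H8ONH + H2O ⇌ C4H8ONH2+ + OH-
Kb = [OH-]²/(0.00185 − [OH-]) = 1.9 × 10^-6
Assume [OH-] ≪ 0.00185: [OH-] ≈ √(1.9 × 10^-6 × 0.00185) = 5.93 × 10^-5 M
Check: 3.2% ionized — well under 5%, approximation valid.
pOH = 4.23, so pH = 14.00 − pOH = 9.77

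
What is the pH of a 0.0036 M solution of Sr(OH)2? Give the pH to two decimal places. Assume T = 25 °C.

pH = 11.86

Sr(OH)2 is a strong base (each formula unit releases 2 OH-); [OH-] = 0.0072 M.
pOH = -log(0.0072) = 2.14
pH = 14.00 - 2.14 = 11.86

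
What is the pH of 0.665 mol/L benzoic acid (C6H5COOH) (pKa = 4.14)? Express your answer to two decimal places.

pH = 2.16

C6H5COOH ⇌ C6H5COO- + H+
Ka = 10^(−4.14) = 7.24 × 10^-5
From the ICE table, Ka = x²/(0.665 − x) = 7.24 × 10^-5.
Assume x ≪ 0.665: x ≈ √(7.24 × 10^-5 × 0.665) = 6.94 × 10^-3 M
pH = −log[H+] = −log(6.94 × 10^-3) = 2.16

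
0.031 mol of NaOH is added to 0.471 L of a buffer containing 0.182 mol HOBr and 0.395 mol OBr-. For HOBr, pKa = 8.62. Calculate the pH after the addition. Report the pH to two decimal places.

OH- converts HOBr to OBr-: HOBr → 0.151 mol, OBr- → 0.426 mol.
pH = pKa + log([A⁻]/[HA]) = 8.62 + log(0.426/0.151) = 8.62 +0.450

pH = 9.07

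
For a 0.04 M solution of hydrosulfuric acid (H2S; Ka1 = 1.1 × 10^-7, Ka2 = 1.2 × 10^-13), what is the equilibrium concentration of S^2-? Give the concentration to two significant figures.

First ionization gives [H+] ≈ [HS-] = 6.63 × 10^-5 M.
Second step: Ka2 = [H+][S^2-]/[HS-] ≈ [S^2-] (since [H+] ≈ [HS-]).
So [S^2-] ≈ Ka2.

1.2 × 10^-13 M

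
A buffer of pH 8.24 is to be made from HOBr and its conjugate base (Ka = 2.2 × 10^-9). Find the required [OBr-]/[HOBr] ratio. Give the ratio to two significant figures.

pKa = -log(2.2 × 10^-9) = 8.658
pH = pKa + log(r) ⇒ log(r) = 8.24 − 8.658 = -0.418
r = [OBr-]/[HOBr] = 10^(-0.418) = 0.382

ratio = 0.38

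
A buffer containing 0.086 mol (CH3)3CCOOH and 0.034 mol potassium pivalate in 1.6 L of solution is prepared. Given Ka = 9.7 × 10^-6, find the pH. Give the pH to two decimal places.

pKa = −log(9.7 × 10^-6) = 5.013
pH = pKa + log([A⁻]/[HA]) = 5.013 + log(0.034/0.086)
pH = 5.013 + (-0.403) = 4.61

pH = 4.61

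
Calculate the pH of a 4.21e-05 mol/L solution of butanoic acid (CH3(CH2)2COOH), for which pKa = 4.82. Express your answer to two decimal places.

pH = 4.73

CH3(CH2)2COOH ⇌ CH3(CH2)2COO- + H+
Ka = 10^(−4.82) = 1.51 × 10^-5
From the ICE table, Ka = [H+]²/(4.21e-05 − [H+]) = 1.51 × 10^-5.
[H+] is not negligible relative to C₀; solve [H+]² + 1.51e-05·[H+] − 6.36e-10 = 0.
[H+] = [−1.51e-05 + √(1.51e-05² + 2.54e-09)]/2 = 1.88 × 10^-5 M
pH = −log[H+] = −log(1.88 × 10^-5) = 4.73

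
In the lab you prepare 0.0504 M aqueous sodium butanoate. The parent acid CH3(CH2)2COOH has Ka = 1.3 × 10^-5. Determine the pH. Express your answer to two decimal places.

CH3(CH2)2COO- is the conjugate base of the weak acid CH3(CH2)2COOH.
Kb = Kw/Ka = 1.0×10^-14 / 1.3 × 10^-5 = 7.69 × 10^-10
Kb = [OH-]²/(0.0504 − [OH-]) = 7.69 × 10^-10
Assume [OH-] ≪ 0.0504: [OH-] ≈ √(7.69 × 10^-10 × 0.0504) = 6.23 × 10^-6 M
([OH-]/C₀ = 0.012% < 5%, so the approximation holds.)
pOH = −log(6.23 × 10^-6) = 5.21; pH = 14.00 − 5.21 = 8.79

pH = 8.79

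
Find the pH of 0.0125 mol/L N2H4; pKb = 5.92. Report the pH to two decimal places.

N2H4 + H2O ⇌ N2H5+ + OH-
Kb = 10^(−5.92) = 1.20 × 10^-6
Kb = [OH-]²/(0.0125 − [OH-]) = 1.20 × 10^-6
Since Kb ≪ C₀, [OH-] ≈ √(Kb·C₀) = 1.22 × 10^-4 M.
pOH = 3.91, so pH = 14.00 − pOH = 10.09

pH = 10.09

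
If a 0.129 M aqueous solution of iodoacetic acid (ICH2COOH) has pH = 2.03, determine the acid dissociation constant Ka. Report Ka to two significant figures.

Ka = 7.3 × 10^-4

[H+] = 10^(-2.03) = 9.33 × 10^-3 M
At equilibrium [HA] = 0.129 − 9.33 × 10^-3 = 1.20 × 10^-1 M
Ka = [H+][A-]/[HA] = (9.33 × 10^-3)² / 1.20 × 10^-1 = 7.3 × 10^-4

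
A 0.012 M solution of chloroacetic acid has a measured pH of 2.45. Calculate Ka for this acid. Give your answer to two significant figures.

[H+] = 10^(-2.45) = 3.55 × 10^-3 M
At equilibrium [HA] = 0.012 − 3.55 × 10^-3 = 8.45 × 10^-3 M
Ka = [H+][A-]/[HA] = (3.55 × 10^-3)² / 8.45 × 10^-3 = 1.5 × 10^-3

Ka = 1.5 × 10^-3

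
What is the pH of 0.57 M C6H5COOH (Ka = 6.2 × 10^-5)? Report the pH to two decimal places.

C6H5COOH ⇌ C6H5COO- + H+
Let x = [H+] at equilibrium. Ka = x²/(0.57 − x).
Assume x ≪ 0.57: x ≈ √(6.2 × 10^-5 × 0.57) = 5.94 × 10^-3 M
pH = −log[H+] = −log(5.94 × 10^-3) = 2.23

pH = 2.23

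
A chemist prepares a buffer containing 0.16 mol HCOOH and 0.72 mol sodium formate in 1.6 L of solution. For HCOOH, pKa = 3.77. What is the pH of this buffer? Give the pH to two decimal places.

pH = 4.42

Using pH = pKa + log([base]/[acid]) with [base]/[acid] = 0.72/0.16:
pH = 3.77 + (+0.653) = 4.42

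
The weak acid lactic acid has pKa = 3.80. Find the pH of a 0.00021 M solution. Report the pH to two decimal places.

CH3CH(OH)COOH ⇌ CH3CH(OH)COO- + H+
Ka = 10^(−3.80) = 1.58 × 10^-4
From the ICE table, Ka = [H+]²/(0.00021 − [H+]) = 1.58 × 10^-4.
Here C₀/Ka ≈ 1.33, so the small-[H+] approximation fails. Use the quadratic:
[H+] = [−0.000158 + √(0.000158² + 1.33e-07)]/2 = 1.20 × 10^-4 M
pH = −log[H+] = −log(1.20 × 10^-4) = 3.92

pH = 3.92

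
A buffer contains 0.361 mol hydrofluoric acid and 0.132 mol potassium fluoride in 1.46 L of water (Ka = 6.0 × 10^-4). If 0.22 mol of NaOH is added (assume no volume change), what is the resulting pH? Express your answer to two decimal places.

After neutralization: n(HF) = 0.141 mol, n(F-) = 0.352 mol.
pKa = −log(6.0 × 10^-4) = 3.222
Henderson–Hasselbalch with mole ratio 0.352/0.141: pH = 3.222 + (+0.397)

pH = 3.62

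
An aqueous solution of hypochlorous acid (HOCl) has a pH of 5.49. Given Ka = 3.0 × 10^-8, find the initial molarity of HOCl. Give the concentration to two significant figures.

C₀ = 3.5 × 10^-4 M

[H+] = 10^(-5.49) = 3.24 × 10^-6 M = x
Ka = x²/(C₀ − x) ⇒ C₀ = x + x²/Ka
C₀ = 3.24 × 10^-6 + (3.24 × 10^-6)²/(3.0 × 10^-8) = 3.53 × 10^-4 M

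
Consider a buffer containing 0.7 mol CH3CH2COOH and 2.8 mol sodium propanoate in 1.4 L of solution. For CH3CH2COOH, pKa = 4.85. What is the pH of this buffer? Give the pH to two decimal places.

Using pH = pKa + log([base]/[acid]) with [base]/[acid] = 2.8/0.7:
pH = 4.85 + (+0.602) = 5.45

pH = 5.45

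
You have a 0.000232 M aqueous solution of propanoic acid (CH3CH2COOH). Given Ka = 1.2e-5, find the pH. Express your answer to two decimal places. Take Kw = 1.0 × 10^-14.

pH = 4.33

CH3CH2COOH ⇌ CH3CH2COO- + H+
Ka = [H+]²/(0.000232 − [H+]) = 1.2 × 10^-5
The 5% rule fails; solving [H+]² + Ka·[H+] − Ka·C₀ = 0 exactly:
[H+] = (−Ka + √(Ka² + 4·Ka·C₀))/2 = 4.71 × 10^-5 M
pH = −log[H+] = −log(4.71 × 10^-5) = 4.33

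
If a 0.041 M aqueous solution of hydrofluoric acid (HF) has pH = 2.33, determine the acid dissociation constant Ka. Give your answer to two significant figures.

[H+] = 10^(-2.33) = 4.68 × 10^-3 M
At equilibrium [HA] = 0.041 − 4.68 × 10^-3 = 3.63 × 10^-2 M
Ka = [H+][A-]/[HA] = (4.68 × 10^-3)² / 3.63 × 10^-2 = 6.0 × 10^-4

Ka = 6.0 × 10^-4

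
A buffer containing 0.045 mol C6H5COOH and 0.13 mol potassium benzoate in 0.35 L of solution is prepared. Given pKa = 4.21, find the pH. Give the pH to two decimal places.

Using pH = pKa + log([base]/[acid]) with [base]/[acid] = 0.13/0.045:
pH = 4.21 + (+0.461) = 4.67

pH = 4.67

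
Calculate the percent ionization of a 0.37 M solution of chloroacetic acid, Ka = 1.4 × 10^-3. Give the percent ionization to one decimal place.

ClCH2COOH ⇌ ClCH2COO- + H+; let x = [H+] at equilibrium.
Solve x² + 0.0014x − 0.000518 = 0 → x = 2.21 × 10^-2 M
% ionization = x/C₀ × 100% = 2.21 × 10^-2/0.37 × 100% = 6.0%

6.0%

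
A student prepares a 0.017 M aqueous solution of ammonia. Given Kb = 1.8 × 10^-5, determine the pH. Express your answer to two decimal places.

pH = 10.74

NH3 + H2O ⇌ NH4+ + OH-
From the ICE table, Kb = x²/(0.017 − x) = 1.8 × 10^-5.
Assume x ≪ 0.017: x ≈ √(1.8 × 10^-5 × 0.017) = 5.53 × 10^-4 M
(x/C₀ = 3.3% < 5%, so the approximation holds.)
pOH = 3.26, so pH = 14.00 − pOH = 10.74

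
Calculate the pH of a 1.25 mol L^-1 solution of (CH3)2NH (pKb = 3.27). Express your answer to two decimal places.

pH = 12.41

(CH3)2NH + H2O ⇌ (CH3)2NH2+ + OH-
Kb = 10^(−3.27) = 5.37 × 10^-4
From the ICE table, Kb = x²/(1.25 − x) = 5.37 × 10^-4.
Assume x ≪ 1.25: x ≈ √(5.37 × 10^-4 × 1.25) = 2.59 × 10^-2 M
pOH = −log(2.59 × 10^-2) = 1.59; pH = 14.00 − 1.59 = 12.41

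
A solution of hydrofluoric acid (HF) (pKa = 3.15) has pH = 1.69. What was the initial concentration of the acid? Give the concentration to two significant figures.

C₀ = 6.1 × 10^-1 M

[H+] = 10^(-1.69) = 2.04 × 10^-2 M = x
Ka = 10^(−3.15) = 7.08 × 10^-4
Ka = x²/(C₀ − x) ⇒ C₀ = x + x²/Ka
C₀ = 2.04 × 10^-2 + (2.04 × 10^-2)²/(7.08 × 10^-4) = 6.08 × 10^-1 M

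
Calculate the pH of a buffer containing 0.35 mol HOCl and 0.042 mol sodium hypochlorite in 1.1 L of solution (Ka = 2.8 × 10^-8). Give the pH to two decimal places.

pH = 6.63

pKa = −log(2.8 × 10^-8) = 7.553
Henderson–Hasselbalch: pH = pKa + log([OCl-]/[HOCl]) = 7.553 + log(0.042/0.35)
pH = 7.553 + (-0.921) = 6.63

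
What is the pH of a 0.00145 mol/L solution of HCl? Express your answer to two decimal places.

pH = 2.84

HCl is a strong acid and dissociates completely, so [H+] = 0.00145 M.
pH = -log(0.00145) = 2.84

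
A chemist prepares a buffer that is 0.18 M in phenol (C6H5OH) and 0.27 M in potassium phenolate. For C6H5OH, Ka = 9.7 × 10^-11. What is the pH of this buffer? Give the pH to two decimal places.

pKa = −log(9.7 × 10^-11) = 10.013
pH = pKa + log([A⁻]/[HA]) = 10.013 + log(0.27/0.18)
pH = 10.013 + (+0.176) = 10.19

pH = 10.19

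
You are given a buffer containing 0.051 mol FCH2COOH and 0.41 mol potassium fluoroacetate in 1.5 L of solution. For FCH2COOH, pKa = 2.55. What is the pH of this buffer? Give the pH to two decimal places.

pH = pKa + log([A⁻]/[HA]) = 2.55 + log(0.41/0.051)
pH = 2.55 + (+0.905) = 3.46

pH = 3.46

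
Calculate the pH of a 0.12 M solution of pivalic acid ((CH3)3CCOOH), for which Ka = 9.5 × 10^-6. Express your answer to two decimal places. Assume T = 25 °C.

pH = 2.97

(CH3)3CCOOH ⇌ (CH3)3CCOO- + H+
From the ICE table, Ka = [H+]²/(0.12 − [H+]) = 9.5 × 10^-6.
Neglecting [H+] in the denominator: [H+] = √(9.5 × 10^-6 × 0.12) = 1.07 × 10^-3 M
Check: 0.89% ionized — well under 5%, approximation valid.
pH = −log(1.07 × 10^-3) = 2.97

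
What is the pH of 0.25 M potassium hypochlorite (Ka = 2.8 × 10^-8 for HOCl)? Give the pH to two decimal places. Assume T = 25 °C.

pH = 10.48

OCl- is the conjugate base of the weak acid HOCl.
Kb = Kw/Ka = 1.0×10^-14 / 2.8 × 10^-8 = 3.57 × 10^-7
From the ICE table, Kb = x²/(0.25 − x) = 3.57 × 10^-7.
Neglecting x in the denominator: x = √(3.57 × 10^-7 × 0.25) = 2.99 × 10^-4 M
Check: 0.12% ionized — well under 5%, approximation valid.
pOH = −log(2.99 × 10^-4) = 3.52; pH = 14.00 − 3.52 = 10.48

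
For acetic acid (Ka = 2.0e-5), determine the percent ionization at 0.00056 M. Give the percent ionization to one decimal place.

CH3COOH ⇌ CH3COO- + H+; let x = [H+] at equilibrium.
Solve x² + 2e-05x − 1.12e-08 = 0 → x = 9.63 × 10^-5 M
Fraction ionized = 9.63 × 10^-5 / 0.00056 = 0.1720 → 17.2%

17.2%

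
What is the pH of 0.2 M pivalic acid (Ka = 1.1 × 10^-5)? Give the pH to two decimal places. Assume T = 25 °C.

(CH3)3CCOOH ⇌ (CH3)3CCOO- + H+
Ka = x²/(0.2 − x) = 1.1 × 10^-5
Since Ka ≪ C₀, x ≈ √(Ka·C₀) = 1.48 × 10^-3 M.
pH = −log[H+] = −log(1.48 × 10^-3) = 2.83

pH = 2.83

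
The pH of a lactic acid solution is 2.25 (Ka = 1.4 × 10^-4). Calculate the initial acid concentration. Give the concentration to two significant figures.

[H+] = 10^(-2.25) = 5.62 × 10^-3 M = x
Ka = x²/(C₀ − x) ⇒ C₀ = x + x²/Ka
C₀ = 5.62 × 10^-3 + (5.62 × 10^-3)²/(1.4 × 10^-4) = 2.31 × 10^-1 M

C₀ = 2.3 × 10^-1 M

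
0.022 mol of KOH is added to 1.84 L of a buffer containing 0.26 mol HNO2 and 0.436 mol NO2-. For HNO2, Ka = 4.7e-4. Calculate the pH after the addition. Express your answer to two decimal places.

pH = 3.61

After neutralization: n(HNO2) = 0.238 mol, n(NO2-) = 0.458 mol.
pKa = −log(4.7 × 10^-4) = 3.328
pH = pKa + log(n_NO2-/n_HNO2) = 3.328 + log(0.458/0.238) = 3.328 + (+0.284)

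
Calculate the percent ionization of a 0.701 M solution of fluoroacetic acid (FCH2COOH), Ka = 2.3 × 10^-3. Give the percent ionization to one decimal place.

FCH2COOH ⇌ FCH2COO- + H+; let x = [H+] at equilibrium.
Solve x² + 0.0023x − 0.00161 = 0 → x = 3.90 × 10^-2 M
% ionization = x/C₀ × 100% = 3.90 × 10^-2/0.701 × 100% = 5.6%

5.6%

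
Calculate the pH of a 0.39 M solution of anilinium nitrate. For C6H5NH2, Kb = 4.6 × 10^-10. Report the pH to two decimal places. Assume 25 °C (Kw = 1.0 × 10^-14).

C6H5NH3+ is the conjugate acid of the weak base C6H5NH2.
Ka = Kw/Kb = 1.0×10^-14 / 4.6 × 10^-10 = 2.17 × 10^-5
Ka = [H+]²/(0.39 − [H+]) = 2.17 × 10^-5
Since Ka ≪ C₀, [H+] ≈ √(Ka·C₀) = 2.91 × 10^-3 M.
pH = −log(2.91 × 10^-3) = 2.54

pH = 2.54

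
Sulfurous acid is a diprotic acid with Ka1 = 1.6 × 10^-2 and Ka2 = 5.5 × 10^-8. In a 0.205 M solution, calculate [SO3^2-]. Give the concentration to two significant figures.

5.5 × 10^-8 M

First ionization gives [H+] ≈ [HSO3-] = 4.98 × 10^-2 M.
Second step: Ka2 = [H+][SO3^2-]/[HSO3-] ≈ [SO3^2-] (since [H+] ≈ [HSO3-]).
So [SO3^2-] ≈ Ka2.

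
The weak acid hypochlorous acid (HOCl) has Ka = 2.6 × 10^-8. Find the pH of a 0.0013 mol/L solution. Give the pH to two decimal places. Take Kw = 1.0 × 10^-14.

pH = 5.24

HOCl ⇌ OCl- + H+
Let x = [H+] at equilibrium. Ka = x²/(0.0013 − x).
Neglecting x in the denominator: x = √(2.6 × 10^-8 × 0.0013) = 5.81 × 10^-6 M
Check: 0.45% ionized — well under 5%, approximation valid.
pH = −log[H+] = −log(5.81 × 10^-6) = 5.24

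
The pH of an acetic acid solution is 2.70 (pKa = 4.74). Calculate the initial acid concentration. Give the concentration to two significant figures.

C₀ = 2.2 × 10^-1 M

[H+] = 10^(-2.70) = 2.00 × 10^-3 M = x
Ka = 10^(−4.74) = 1.82 × 10^-5
Ka = x²/(C₀ − x) ⇒ C₀ = x + x²/Ka
C₀ = 2.00 × 10^-3 + (2.00 × 10^-3)²/(1.82 × 10^-5) = 2.22 × 10^-1 M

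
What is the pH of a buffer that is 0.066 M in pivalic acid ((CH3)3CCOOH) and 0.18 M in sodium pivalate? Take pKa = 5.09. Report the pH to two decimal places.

pH = 5.53

Using pH = pKa + log([base]/[acid]) with [base]/[acid] = 0.18/0.066:
pH = 5.09 + (+0.436) = 5.53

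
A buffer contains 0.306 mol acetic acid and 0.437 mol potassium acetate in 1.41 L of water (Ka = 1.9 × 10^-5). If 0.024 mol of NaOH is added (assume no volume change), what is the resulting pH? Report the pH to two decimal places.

pH = 4.93

After neutralization: n(CH3COOH) = 0.282 mol, n(CH3COO-) = 0.461 mol.
pKa = −log(1.9 × 10^-5) = 4.721
pH = pKa + log([A⁻]/[HA]) = 4.721 + log(0.461/0.282) = 4.721 +0.213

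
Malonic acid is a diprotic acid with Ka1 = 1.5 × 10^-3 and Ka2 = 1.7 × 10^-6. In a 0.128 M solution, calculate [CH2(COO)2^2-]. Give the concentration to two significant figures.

First ionization gives [H+] ≈ [CH2(COOH)COO-] = 1.31 × 10^-2 M.
Second step: Ka2 = [H+][CH2(COO)2^2-]/[CH2(COOH)COO-] ≈ [CH2(COO)2^2-] (since [H+] ≈ [CH2(COOH)COO-]).
So [CH2(COO)2^2-] ≈ Ka2.

1.7 × 10^-6 M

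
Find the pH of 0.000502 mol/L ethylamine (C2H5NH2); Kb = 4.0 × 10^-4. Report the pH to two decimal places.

pH = 10.46

C2H5NH2 + H2O ⇌ C2H5NH3+ + OH-
From the ICE table, Kb = [OH-]²/(0.000502 − [OH-]) = 4.0 × 10^-4.
The 5% rule fails; solving [OH-]² + Kb·[OH-] − Kb·C₀ = 0 exactly:
[OH-] = [−0.0004 + √(0.0004² + 8.03e-07)]/2 = 2.91 × 10^-4 M
pOH = 3.54, so pH = 14.00 − pOH = 10.46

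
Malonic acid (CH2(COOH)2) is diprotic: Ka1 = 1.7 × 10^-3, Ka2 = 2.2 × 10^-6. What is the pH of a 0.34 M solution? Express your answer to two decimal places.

pH = 1.63

Since Ka1 ≫ Ka2, the first ionization dominates [H+].
Ka1 = x²/(0.34 − x) = 1.7 × 10^-3
Solving the quadratic: x = (−Ka1 + √(Ka1² + 4·Ka1·C₀))/2 = 2.32 × 10^-2 M
pH = −log(2.32 × 10^-2) = 1.63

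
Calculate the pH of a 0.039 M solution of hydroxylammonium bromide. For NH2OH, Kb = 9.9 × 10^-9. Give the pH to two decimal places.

NH3OH+ is the conjugate acid of the weak base NH2OH.
Ka = Kw/Kb = 1.0×10^-14 / 9.9 × 10^-9 = 1.01 × 10^-6
Let x = [H+] at equilibrium. Ka = x²/(0.039 − x).
Since Ka ≪ C₀, x ≈ √(Ka·C₀) = 1.98 × 10^-4 M.
Check: 0.51% ionized — well under 5%, approximation valid.
pH = −log(1.98 × 10^-4) = 3.70

pH = 3.70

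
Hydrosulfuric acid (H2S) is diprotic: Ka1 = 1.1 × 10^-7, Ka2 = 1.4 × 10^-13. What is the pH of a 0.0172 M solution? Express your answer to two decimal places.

Ka1 ≫ Ka2, so treat the first dissociation as the only significant source of H+.
Ka1 = x²/(0.0172 − x) = 1.1 × 10^-7
x ≈ √(1.1 × 10^-7 × 0.0172) = 4.35 × 10^-5 M
pH = −log(4.35 × 10^-5) = 4.36

pH = 4.36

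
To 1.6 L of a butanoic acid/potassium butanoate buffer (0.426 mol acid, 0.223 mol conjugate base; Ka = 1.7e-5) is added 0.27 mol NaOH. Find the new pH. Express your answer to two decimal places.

OH- converts CH3(CH2)2COOH to CH3(CH2)2COO-: CH3(CH2)2COOH → 0.156 mol, CH3(CH2)2COO- → 0.493 mol.
pKa = −log(1.7 × 10^-5) = 4.770
pH = pKa + log([A⁻]/[HA]) = 4.770 + log(0.493/0.156) = 4.770 +0.500

pH = 5.27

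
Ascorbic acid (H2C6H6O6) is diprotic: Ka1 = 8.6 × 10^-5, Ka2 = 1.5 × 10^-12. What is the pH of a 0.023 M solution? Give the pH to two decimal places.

Ka1 ≫ Ka2, so treat the first dissociation as the only significant source of H+.
Ka1 = x²/(0.023 − x) = 8.6 × 10^-5
Solving the quadratic: x = (−Ka1 + √(Ka1² + 4·Ka1·C₀))/2 = 1.36 × 10^-3 M
pH = −log(1.36 × 10^-3) = 2.87

pH = 2.87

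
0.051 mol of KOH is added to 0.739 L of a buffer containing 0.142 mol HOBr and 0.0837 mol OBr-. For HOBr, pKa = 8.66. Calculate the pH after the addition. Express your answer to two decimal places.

pH = 8.83

OH- converts HOBr to OBr-: HOBr → 0.091 mol, OBr- → 0.135 mol.
pH = pKa + log(n_OBr-/n_HOBr) = 8.66 + log(0.135/0.091) = 8.66 + (+0.171)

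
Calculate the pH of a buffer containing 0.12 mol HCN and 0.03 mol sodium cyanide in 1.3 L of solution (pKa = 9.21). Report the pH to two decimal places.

pH = 8.61

Henderson–Hasselbalch: pH = pKa + log([CN-]/[HCN]) = 9.21 + log(0.03/0.12)
pH = 9.21 + (-0.602) = 8.61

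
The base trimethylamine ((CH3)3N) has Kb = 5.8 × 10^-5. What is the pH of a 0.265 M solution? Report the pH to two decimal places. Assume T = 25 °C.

pH = 11.59

(CH3)3N + H2O ⇌ (CH3)3NH+ + OH-
From the ICE table, Kb = [OH-]²/(0.265 − [OH-]) = 5.8 × 10^-5.
Since Kb ≪ C₀, [OH-] ≈ √(Kb·C₀) = 3.92 × 10^-3 M.
Check: 1.5% ionized — well under 5%, approximation valid.
pOH = 2.41, so pH = 14.00 − pOH = 11.59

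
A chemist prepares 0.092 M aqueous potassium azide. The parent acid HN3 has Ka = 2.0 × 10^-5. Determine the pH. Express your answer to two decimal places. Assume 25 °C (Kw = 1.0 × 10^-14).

pH = 8.83

N3- is the conjugate base of the weak acid HN3.
Kb = Kw/Ka = 1.0×10^-14 / 2.0 × 10^-5 = 5.00 × 10^-10
Kb = [OH-]²/(0.092 − [OH-]) = 5.00 × 10^-10
Assume [OH-] ≪ 0.092: [OH-] ≈ √(5.00 × 10^-10 × 0.092) = 6.78 × 10^-6 M
pOH = 5.17, so pH = 14.00 − pOH = 8.83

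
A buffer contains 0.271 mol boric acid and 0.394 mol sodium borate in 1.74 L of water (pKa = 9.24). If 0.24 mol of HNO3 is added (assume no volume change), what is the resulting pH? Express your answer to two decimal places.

pH = 8.72

Added H+ converts B(OH)4- to B(OH)3: B(OH)3 → 0.511 mol, B(OH)4- → 0.154 mol.
pH = pKa + log(n_B(OH)4-/n_B(OH)3) = 9.24 + log(0.154/0.511) = 9.24 + (-0.521)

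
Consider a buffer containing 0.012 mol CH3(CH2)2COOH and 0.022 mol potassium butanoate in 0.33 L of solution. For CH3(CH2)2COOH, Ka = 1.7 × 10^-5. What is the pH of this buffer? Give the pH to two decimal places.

pKa = −log(1.7 × 10^-5) = 4.770
Using pH = pKa + log([base]/[acid]) with [base]/[acid] = 0.022/0.012:
pH = 4.770 + (+0.263) = 5.03

pH = 5.03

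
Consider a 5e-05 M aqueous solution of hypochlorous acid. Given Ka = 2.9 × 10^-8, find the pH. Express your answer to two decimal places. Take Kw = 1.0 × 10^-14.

HOCl ⇌ OCl- + H+
Ka = [H+]²/(5e-05 − [H+]) = 2.9 × 10^-8
Neglecting [H+] in the denominator: [H+] = √(2.9 × 10^-8 × 5e-05) = 1.20 × 10^-6 M
Check: 2.4% ionized — well under 5%, approximation valid.
pH = −log[H+] = −log(1.20 × 10^-6) = 5.92

pH = 5.92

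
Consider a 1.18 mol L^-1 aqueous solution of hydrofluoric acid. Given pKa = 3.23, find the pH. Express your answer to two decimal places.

pH = 1.58

HF ⇌ F- + H+
Ka = 10^(−3.23) = 5.89 × 10^-4
Ka = [H+]²/(1.18 − [H+]) = 5.89 × 10^-4
Since Ka ≪ C₀, [H+] ≈ √(Ka·C₀) = 2.64 × 10^-2 M.
pH = −log(2.64 × 10^-2) = 1.58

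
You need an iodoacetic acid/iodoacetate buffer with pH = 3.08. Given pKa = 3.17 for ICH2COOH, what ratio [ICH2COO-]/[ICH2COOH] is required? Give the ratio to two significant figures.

ratio = 0.81

pH = pKa + log(r) ⇒ log(r) = 3.08 − 3.17 = -0.09
r = [ICH2COO-]/[ICH2COOH] = 10^(-0.09) = 0.813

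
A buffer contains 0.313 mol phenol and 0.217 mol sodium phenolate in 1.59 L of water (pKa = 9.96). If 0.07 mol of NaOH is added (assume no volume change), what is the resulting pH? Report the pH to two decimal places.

After neutralization: n(C6H5OH) = 0.243 mol, n(C6H5O-) = 0.287 mol.
Henderson–Hasselbalch with mole ratio 0.287/0.243: pH = 9.96 + (+0.072)

pH = 10.03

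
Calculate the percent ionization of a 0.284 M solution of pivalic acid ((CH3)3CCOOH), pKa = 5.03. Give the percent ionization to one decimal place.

0.6%

(CH3)3CCOOH ⇌ (CH3)3CCOO- + H+; let x = [H+] at equilibrium.
Ka = 10^(−5.03) = 9.33 × 10^-6
x ≈ √(Ka·C₀) = √(9.33 × 10^-6 × 0.284) = 1.63 × 10^-3 M
% ionization = x/C₀ × 100% = 1.63 × 10^-3/0.284 × 100% = 0.6%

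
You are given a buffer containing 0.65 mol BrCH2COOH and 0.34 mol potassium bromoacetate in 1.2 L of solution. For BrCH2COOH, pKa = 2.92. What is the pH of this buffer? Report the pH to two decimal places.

Using pH = pKa + log([base]/[acid]) with [base]/[acid] = 0.34/0.65:
pH = 2.92 + (-0.281) = 2.64

pH = 2.64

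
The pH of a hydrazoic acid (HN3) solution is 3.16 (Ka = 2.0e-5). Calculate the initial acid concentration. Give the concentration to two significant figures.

[H+] = 10^(-3.16) = 6.92 × 10^-4 M = x
Ka = x²/(C₀ − x) ⇒ C₀ = x + x²/Ka
C₀ = 6.92 × 10^-4 + (6.92 × 10^-4)²/(2.0 × 10^-5) = 2.46 × 10^-2 M

C₀ = 2.5 × 10^-2 M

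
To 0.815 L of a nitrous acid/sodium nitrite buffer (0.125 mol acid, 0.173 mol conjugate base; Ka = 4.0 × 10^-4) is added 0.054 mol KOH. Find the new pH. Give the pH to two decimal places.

pH = 3.90

OH- converts HNO2 to NO2-: HNO2 → 0.071 mol, NO2- → 0.227 mol.
pKa = −log(4.0 × 10^-4) = 3.398
pH = pKa + log(n_NO2-/n_HNO2) = 3.398 + log(0.227/0.071) = 3.398 + (+0.505)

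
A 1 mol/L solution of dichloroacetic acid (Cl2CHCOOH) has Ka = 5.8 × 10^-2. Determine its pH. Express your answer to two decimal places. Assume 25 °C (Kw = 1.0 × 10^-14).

Cl2CHCOOH ⇌ Cl2CHCOO- + H+
Ka = x²/(1 − x) = 5.8 × 10^-2
x is not negligible relative to C₀; solve x² + 0.058·x − 0.058 = 0.
x = (−Ka + √(Ka² + 4·Ka·C₀))/2 = 2.14 × 10^-1 M
pH = −log[H+] = −log(2.14 × 10^-1) = 0.67

pH = 0.67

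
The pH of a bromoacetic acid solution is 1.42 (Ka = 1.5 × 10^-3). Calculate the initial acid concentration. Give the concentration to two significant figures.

[H+] = 10^(-1.42) = 3.80 × 10^-2 M = x
Ka = x²/(C₀ − x) ⇒ C₀ = x + x²/Ka
C₀ = 3.80 × 10^-2 + (3.80 × 10^-2)²/(1.5 × 10^-3) = 1.00 M

C₀ = 1.0 M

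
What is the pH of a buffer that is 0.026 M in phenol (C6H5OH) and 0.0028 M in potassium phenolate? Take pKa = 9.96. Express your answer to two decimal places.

Using pH = pKa + log([base]/[acid]) with [base]/[acid] = 0.0028/0.026:
pH = 9.96 + (-0.968) = 8.99

pH = 8.99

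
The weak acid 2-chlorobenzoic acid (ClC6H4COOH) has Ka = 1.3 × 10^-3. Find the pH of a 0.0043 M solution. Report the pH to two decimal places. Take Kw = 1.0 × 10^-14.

ClC6H4COOH ⇌ ClC6H4COO- + H+
Ka = [H+]²/(0.0043 − [H+]) = 1.3 × 10^-3
[H+] is not negligible relative to C₀; solve [H+]² + 0.0013·[H+] − 5.59e-06 = 0.
[H+] = (−Ka + √(Ka² + 4·Ka·C₀))/2 = 1.80 × 10^-3 M
pH = −log(1.80 × 10^-3) = 2.74

pH = 2.74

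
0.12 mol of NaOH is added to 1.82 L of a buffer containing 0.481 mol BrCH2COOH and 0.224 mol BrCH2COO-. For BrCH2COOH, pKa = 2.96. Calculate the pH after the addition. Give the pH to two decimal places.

pH = 2.94

After neutralization: n(BrCH2COOH) = 0.361 mol, n(BrCH2COO-) = 0.344 mol.
pH = pKa + log(n_BrCH2COO-/n_BrCH2COOH) = 2.96 + log(0.344/0.361) = 2.96 + (-0.021)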